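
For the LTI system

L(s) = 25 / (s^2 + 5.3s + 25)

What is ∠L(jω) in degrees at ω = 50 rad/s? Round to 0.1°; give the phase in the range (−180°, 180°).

-173.9°

At s = jω = j50:
quadratic: (j50)² + 5.3·j50 + 25 = -2475 + j265 → |·| ≈ 2489.1, ∠ ≈ 173.89°
∠L = 0.00° − 173.89° = -173.89°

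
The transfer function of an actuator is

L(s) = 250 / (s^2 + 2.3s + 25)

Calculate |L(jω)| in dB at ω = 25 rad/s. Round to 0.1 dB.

At s = jω = j25:
quadratic: (j25)² + 2.3·j25 + 25 = -600 + j57.5 → |·| ≈ 602.75, ∠ ≈ 174.53°
|L| = 250 / 602.75 ≈ 0.41477
Gain = 20 log₁₀(0.41477) ≈ -7.64 dB

-7.6 dB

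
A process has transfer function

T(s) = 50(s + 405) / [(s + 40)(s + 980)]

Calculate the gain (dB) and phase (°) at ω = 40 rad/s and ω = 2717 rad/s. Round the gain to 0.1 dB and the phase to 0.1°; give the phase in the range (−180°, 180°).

At s = jω = j40:
zero (s+405): 405 + j40 → |·| = √(405²+40²) = √165625 ≈ 406.97, ∠ = arctan(40/405) ≈ 5.64°
pole (s+40): 40 + j40 → |·| = √(40²+40²) = √3200 ≈ 56.569, ∠ = arctan(40/40) ≈ 45.00°
pole (s+980): 980 + j40 → |·| = √(980²+40²) = √962000 ≈ 980.82, ∠ = arctan(40/980) ≈ 2.34°
|T| = 50 · 406.97 / 55484 ≈ 0.36675
Gain = 20 log₁₀(0.36675) ≈ -8.71 dB
∠T = 5.64° − 47.34° = -41.70°

At s = jω = j2717:
zero (s+405): 405 + j2717 → |·| = √(405²+2717²) = √7546114 ≈ 2747, ∠ = arctan(2717/405) ≈ 81.52°
pole (s+40): 40 + j2717 → |·| = √(40²+2717²) = √7383689 ≈ 2717.3, ∠ = arctan(2717/40) ≈ 89.16°
pole (s+980): 980 + j2717 → |·| = √(980²+2717²) = √8342489 ≈ 2888.3, ∠ = arctan(2717/980) ≈ 70.17°
|T| = 50 · 2747 / 7.8484e+06 ≈ 0.0175
Gain = 20 log₁₀(0.0175) ≈ -35.14 dB
∠T = 81.52° − 159.33° = -77.81°

ω = 40: -8.7 dB, -41.7°; ω = 2717: -35.1 dB, -77.8°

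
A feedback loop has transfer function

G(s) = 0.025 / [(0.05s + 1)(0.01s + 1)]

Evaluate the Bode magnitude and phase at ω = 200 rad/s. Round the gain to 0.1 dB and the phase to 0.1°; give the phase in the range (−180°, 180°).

-59.1 dB, -147.7°

At ω = 200 rad/s:
pole (1 + j200·0.05) = 1 + j10 → |·| ≈ 10.05, ∠ ≈ 84.29°
pole (1 + j200·0.01) = 1 + j2 → |·| ≈ 2.2361, ∠ ≈ 63.43°
|G| = 0.025 · 1 / (10.05 · 2.2361) ≈ 0.0011125
Gain = 20 log₁₀(0.0011125) ≈ -59.07 dB
∠G = (0°) − (84.29° + 63.43°) = -147.72°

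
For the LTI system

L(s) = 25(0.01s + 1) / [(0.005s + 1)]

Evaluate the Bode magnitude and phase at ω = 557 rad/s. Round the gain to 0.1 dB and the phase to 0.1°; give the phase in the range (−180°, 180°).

33.6 dB, 9.6°

At ω = 557 rad/s:
zero (1 + j557·0.01) = 1 + j5.57 → |·| ≈ 5.6591, ∠ ≈ 79.82°
pole (1 + j557·0.005) = 1 + j2.785 → |·| ≈ 2.9591, ∠ ≈ 70.25°
|L| = 25 · 5.6591 / (2.9591) ≈ 47.811
Gain = 20 log₁₀(47.811) ≈ 33.59 dB
∠L = (79.82°) − (70.25°) = 9.57°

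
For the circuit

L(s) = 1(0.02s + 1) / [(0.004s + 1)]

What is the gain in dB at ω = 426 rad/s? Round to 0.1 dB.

12.8 dB

At ω = 426 rad/s:
zero (1 + j426·0.02) = 1 + j8.52 → |·| ≈ 8.5785, ∠ ≈ 83.31°
pole (1 + j426·0.004) = 1 + j1.704 → |·| ≈ 1.9758, ∠ ≈ 59.59°
|L| = 1 · 8.5785 / (1.9758) ≈ 4.3418
Gain = 20 log₁₀(4.3418) ≈ 12.75 dB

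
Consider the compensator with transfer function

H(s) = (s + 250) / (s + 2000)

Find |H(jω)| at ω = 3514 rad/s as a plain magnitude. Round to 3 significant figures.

At s = jω = j3514:
zero (s+250): 250 + j3514 → |·| = √(250²+3514²) = √12410696 ≈ 3522.9, ∠ = arctan(3514/250) ≈ 85.93°
pole (s+2000): 2000 + j3514 → |·| = √(2000²+3514²) = √16348196 ≈ 4043.3, ∠ = arctan(3514/2000) ≈ 60.35°
|H| = 1 · 3522.9 / 4043.3 ≈ 0.87129

0.871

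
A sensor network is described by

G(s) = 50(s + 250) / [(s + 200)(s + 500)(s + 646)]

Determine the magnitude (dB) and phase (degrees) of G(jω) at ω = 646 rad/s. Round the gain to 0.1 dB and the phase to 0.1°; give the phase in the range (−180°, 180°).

-83.3 dB, -101.2°

At s = jω = j646:
zero (s+250): 250 + j646 → |·| = √(250²+646²) = √479816 ≈ 692.69, ∠ = arctan(646/250) ≈ 68.84°
pole (s+200): 200 + j646 → |·| = √(200²+646²) = √457316 ≈ 676.25, ∠ = arctan(646/200) ≈ 72.80°
pole (s+500): 500 + j646 → |·| = √(500²+646²) = √667316 ≈ 816.89, ∠ = arctan(646/500) ≈ 52.26°
pole (s+646): 646 + j646 → |·| = √(646²+646²) = √834632 ≈ 913.58, ∠ = arctan(646/646) ≈ 45.00°
|G| = 50 · 692.69 / 5.0468e+08 ≈ 6.8627e-05
Gain = 20 log₁₀(6.8627e-05) ≈ -83.27 dB
∠G = 68.84° − 170.06° = -101.22°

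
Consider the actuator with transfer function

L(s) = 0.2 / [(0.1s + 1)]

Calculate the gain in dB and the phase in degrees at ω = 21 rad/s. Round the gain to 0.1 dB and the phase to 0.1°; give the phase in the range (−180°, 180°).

-21.3 dB, -64.5°

At ω = 21 rad/s:
pole (1 + j21·0.1) = 1 + j2.1 → |·| ≈ 2.3259, ∠ ≈ 64.54°
|L| = 0.2 · 1 / (2.3259) ≈ 0.085988
Gain = 20 log₁₀(0.085988) ≈ -21.31 dB
∠L = (0°) − (64.54°) = -64.54°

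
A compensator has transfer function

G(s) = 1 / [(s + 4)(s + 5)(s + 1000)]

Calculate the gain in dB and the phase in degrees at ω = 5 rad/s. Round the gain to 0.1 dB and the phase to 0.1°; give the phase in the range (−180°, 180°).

-93.1 dB, -96.6°

At s = jω = j5:
pole (s+4): 4 + j5 → |·| = √(4²+5²) = √41 ≈ 6.4031, ∠ = arctan(5/4) ≈ 51.34°
pole (s+5): 5 + j5 → |·| = √(5²+5²) = √50 ≈ 7.0711, ∠ = arctan(5/5) ≈ 45.00°
pole (s+1000): 1000 + j5 → |·| = √(1000²+5²) = √1000025 ≈ 1000, ∠ = arctan(5/1000) ≈ 0.29°
|G| = 1 / 45277 ≈ 2.2086e-05
Gain = 20 log₁₀(2.2086e-05) ≈ -93.12 dB
∠G = 0.00° − 96.63° = -96.63°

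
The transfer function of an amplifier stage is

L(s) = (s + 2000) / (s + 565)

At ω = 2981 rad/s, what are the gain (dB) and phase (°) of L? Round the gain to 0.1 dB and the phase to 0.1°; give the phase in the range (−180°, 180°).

At s = jω = j2981:
zero (s+2000): 2000 + j2981 → |·| = √(2000²+2981²) = √12886361 ≈ 3589.8, ∠ = arctan(2981/2000) ≈ 56.14°
pole (s+565): 565 + j2981 → |·| = √(565²+2981²) = √9205586 ≈ 3034.1, ∠ = arctan(2981/565) ≈ 79.27°
|L| = 1 · 3589.8 / 3034.1 ≈ 1.1832
Gain = 20 log₁₀(1.1832) ≈ 1.46 dB
∠L = 56.14° − 79.27° = -23.13°

1.5 dB, -23.1°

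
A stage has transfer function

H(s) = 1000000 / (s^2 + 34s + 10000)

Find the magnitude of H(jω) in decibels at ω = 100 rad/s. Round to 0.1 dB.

At s = jω = j100:
quadratic: (j100)² + 34·j100 + 10000 = 0 + j3400 → |·| ≈ 3400, ∠ ≈ 90.00°
|H| = 1000000 / 3400 ≈ 294.12
Gain = 20 log₁₀(294.12) ≈ 49.37 dB

49.4 dB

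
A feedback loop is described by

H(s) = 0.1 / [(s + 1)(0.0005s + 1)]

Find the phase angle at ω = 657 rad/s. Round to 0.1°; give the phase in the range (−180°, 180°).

At ω = 657 rad/s:
pole (1 + j657·1) = 1 + j657 → |·| ≈ 657, ∠ ≈ 89.91°
pole (1 + j657·0.0005) = 1 + j0.3285 → |·| ≈ 1.0526, ∠ ≈ 18.19°
∠H = (0°) − (89.91° + 18.19°) = -108.10°

-108.1°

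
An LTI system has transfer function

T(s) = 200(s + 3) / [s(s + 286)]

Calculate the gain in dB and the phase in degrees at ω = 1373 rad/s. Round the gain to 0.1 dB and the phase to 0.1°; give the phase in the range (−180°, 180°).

At s = jω = j1373:
zero (s+3): 3 + j1373 → |·| = √(3²+1373²) = √1885138 ≈ 1373, ∠ = arctan(1373/3) ≈ 89.87°
pole (s+286): 286 + j1373 → |·| = √(286²+1373²) = √1966925 ≈ 1402.5, ∠ = arctan(1373/286) ≈ 78.23°
pole at origin: |s| = 1373, ∠ = 90.00° (in denominator)
|T| = 200 · 1373 / 1.9256e+06 ≈ 0.1426
Gain = 20 log₁₀(0.1426) ≈ -16.92 dB
∠T = 89.87° − 168.23° = -78.36°

-16.9 dB, -78.4°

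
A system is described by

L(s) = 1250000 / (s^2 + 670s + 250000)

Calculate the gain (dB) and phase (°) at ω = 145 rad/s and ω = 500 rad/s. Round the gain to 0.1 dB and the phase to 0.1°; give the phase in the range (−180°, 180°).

At s = jω = j145:
quadratic: (j145)² + 670·j145 + 250000 = 228975 + j97150 → |·| ≈ 2.4873e+05, ∠ ≈ 22.99°
|L| = 1250000 / 2.4873e+05 ≈ 5.0255
Gain = 20 log₁₀(5.0255) ≈ 14.02 dB
∠L = 0.00° − 22.99° = -22.99°

At s = jω = j500:
quadratic: (j500)² + 670·j500 + 250000 = 0 + j335000 → |·| ≈ 3.35e+05, ∠ ≈ 90.00°
|L| = 1250000 / 3.35e+05 ≈ 3.7313
Gain = 20 log₁₀(3.7313) ≈ 11.44 dB
∠L = 0.00° − 90.00° = -90.00°

ω = 145: 14.0 dB, -23.0°; ω = 500: 11.4 dB, -90.0°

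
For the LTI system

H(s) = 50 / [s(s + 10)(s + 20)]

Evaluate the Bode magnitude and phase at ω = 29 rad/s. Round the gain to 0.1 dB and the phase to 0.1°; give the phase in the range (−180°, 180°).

-55.9 dB, 143.6°

At s = jω = j29:
pole (s+10): 10 + j29 → |·| = √(10²+29²) = √941 ≈ 30.676, ∠ = arctan(29/10) ≈ 70.97°
pole (s+20): 20 + j29 → |·| = √(20²+29²) = √1241 ≈ 35.228, ∠ = arctan(29/20) ≈ 55.41°
pole at origin: |s| = 29, ∠ = 90.00° (in denominator)
|H| = 50 / 31339 ≈ 0.0015955
Gain = 20 log₁₀(0.0015955) ≈ -55.94 dB
∠H = 0.00° − 216.38° = -216.38° ≡ 143.62° (principal value)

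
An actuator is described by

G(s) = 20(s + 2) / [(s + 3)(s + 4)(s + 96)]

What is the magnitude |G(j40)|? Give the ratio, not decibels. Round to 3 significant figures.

At s = jω = j40:
zero (s+2): 2 + j40 → |·| = √(2²+40²) = √1604 ≈ 40.05, ∠ = arctan(40/2) ≈ 87.14°
pole (s+3): 3 + j40 → |·| = √(3²+40²) = √1609 ≈ 40.112, ∠ = arctan(40/3) ≈ 85.71°
pole (s+4): 4 + j40 → |·| = √(4²+40²) = √1616 ≈ 40.2, ∠ = arctan(40/4) ≈ 84.29°
pole (s+96): 96 + j40 → |·| = √(96²+40²) = √10816 ≈ 104, ∠ = arctan(40/96) ≈ 22.62°
|G| = 20 · 40.05 / 1.677e+05 ≈ 0.0047764

0.00478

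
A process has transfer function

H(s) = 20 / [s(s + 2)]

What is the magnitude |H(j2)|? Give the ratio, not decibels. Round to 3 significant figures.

3.54

At s = jω = j2:
pole (s+2): 2 + j2 → |·| = √(2²+2²) = √8 ≈ 2.8284, ∠ = arctan(2/2) ≈ 45.00°
pole at origin: |s| = 2, ∠ = 90.00° (in denominator)
|H| = 20 / 5.6568 ≈ 3.5356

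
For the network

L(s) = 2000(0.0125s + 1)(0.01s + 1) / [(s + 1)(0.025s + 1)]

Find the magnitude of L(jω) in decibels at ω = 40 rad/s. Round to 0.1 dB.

32.6 dB

At ω = 40 rad/s:
zero (1 + j40·0.0125) = 1 + j0.5 → |·| ≈ 1.118, ∠ ≈ 26.57°
zero (1 + j40·0.01) = 1 + j0.4 → |·| ≈ 1.077, ∠ ≈ 21.80°
pole (1 + j40·1) = 1 + j40 → |·| ≈ 40.012, ∠ ≈ 88.57°
pole (1 + j40·0.025) = 1 + j1 → |·| ≈ 1.4142, ∠ ≈ 45.00°
|L| = 2000 · 1.118 · 1.077 / (40.012 · 1.4142) ≈ 42.559
Gain = 20 log₁₀(42.559) ≈ 32.58 dB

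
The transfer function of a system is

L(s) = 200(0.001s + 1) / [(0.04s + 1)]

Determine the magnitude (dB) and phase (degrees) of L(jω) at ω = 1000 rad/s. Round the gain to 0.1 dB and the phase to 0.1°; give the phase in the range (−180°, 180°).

At ω = 1000 rad/s:
zero (1 + j1000·0.001) = 1 + j1 → |·| ≈ 1.4142, ∠ ≈ 45.00°
pole (1 + j1000·0.04) = 1 + j40 → |·| ≈ 40.012, ∠ ≈ 88.57°
|L| = 200 · 1.4142 / (40.012) ≈ 7.0689
Gain = 20 log₁₀(7.0689) ≈ 16.99 dB
∠L = (45.00°) − (88.57°) = -43.57°

17.0 dB, -43.6°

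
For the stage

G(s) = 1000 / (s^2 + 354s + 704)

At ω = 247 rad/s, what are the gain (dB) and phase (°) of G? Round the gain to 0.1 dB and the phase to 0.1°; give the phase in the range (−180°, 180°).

-40.5 dB, -124.6°

Substitute s = j247:
Numerator: 1000 = 1000 + j0
Denominator: (j247)^2 + 354(j247) + 704 = -60305 + j87438
|N| = √(1000² + 0²) ≈ 1000, ∠N ≈ 0.00°
|D| = √(60305² + 87438²) ≈ 1.0622e+05, ∠D ≈ 124.59°
|G| = 1000 / 1.0622e+05 ≈ 0.0094144
Gain = 20 log₁₀(0.0094144) ≈ -40.52 dB
∠G = 0.00° − 124.59° = -124.59°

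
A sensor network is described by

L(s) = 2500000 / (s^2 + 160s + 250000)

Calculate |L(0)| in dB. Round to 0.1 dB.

20.0 dB

L(0) = 2500000 / 250000 = 10
20 log₁₀(10) ≈ 20.00 dB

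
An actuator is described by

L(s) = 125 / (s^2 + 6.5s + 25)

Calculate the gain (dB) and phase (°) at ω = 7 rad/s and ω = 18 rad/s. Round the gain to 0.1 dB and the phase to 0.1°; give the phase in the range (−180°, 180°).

At s = jω = j7:
quadratic: (j7)² + 6.5·j7 + 25 = -24 + j45.5 → |·| ≈ 51.442, ∠ ≈ 117.81°
|L| = 125 / 51.442 ≈ 2.4299
Gain = 20 log₁₀(2.4299) ≈ 7.71 dB
∠L = 0.00° − 117.81° = -117.81°

At s = jω = j18:
quadratic: (j18)² + 6.5·j18 + 25 = -299 + j117 → |·| ≈ 321.08, ∠ ≈ 158.63°
|L| = 125 / 321.08 ≈ 0.38931
Gain = 20 log₁₀(0.38931) ≈ -8.19 dB
∠L = 0.00° − 158.63° = -158.63°

ω = 7: 7.7 dB, -117.8°; ω = 18: -8.2 dB, -158.6°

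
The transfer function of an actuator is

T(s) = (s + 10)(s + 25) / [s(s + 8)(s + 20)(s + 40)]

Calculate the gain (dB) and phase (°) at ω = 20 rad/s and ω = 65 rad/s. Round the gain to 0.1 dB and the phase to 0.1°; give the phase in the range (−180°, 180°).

ω = 20: -57.6 dB, -127.7°; ω = 65: -73.7 dB, -154.1°

At s = jω = j20:
zero (s+10): 10 + j20 → |·| = √(10²+20²) = √500 ≈ 22.361, ∠ = arctan(20/10) ≈ 63.43°
zero (s+25): 25 + j20 → |·| = √(25²+20²) = √1025 ≈ 32.016, ∠ = arctan(20/25) ≈ 38.66°
pole (s+8): 8 + j20 → |·| = √(8²+20²) = √464 ≈ 21.541, ∠ = arctan(20/8) ≈ 68.20°
pole (s+20): 20 + j20 → |·| = √(20²+20²) = √800 ≈ 28.284, ∠ = arctan(20/20) ≈ 45.00°
pole (s+40): 40 + j20 → |·| = √(40²+20²) = √2000 ≈ 44.721, ∠ = arctan(20/40) ≈ 26.57°
pole at origin: |s| = 20, ∠ = 90.00° (in denominator)
|T| = 1 · 715.91 / 5.4494e+05 ≈ 0.0013137
Gain = 20 log₁₀(0.0013137) ≈ -57.63 dB
∠T = 102.09° − 229.77° = -127.68°

At s = jω = j65:
zero (s+10): 10 + j65 → |·| = √(10²+65²) = √4325 ≈ 65.765, ∠ = arctan(65/10) ≈ 81.25°
zero (s+25): 25 + j65 → |·| = √(25²+65²) = √4850 ≈ 69.642, ∠ = arctan(65/25) ≈ 68.96°
pole (s+8): 8 + j65 → |·| = √(8²+65²) = √4289 ≈ 65.49, ∠ = arctan(65/8) ≈ 82.98°
pole (s+20): 20 + j65 → |·| = √(20²+65²) = √4625 ≈ 68.007, ∠ = arctan(65/20) ≈ 72.90°
pole (s+40): 40 + j65 → |·| = √(40²+65²) = √5825 ≈ 76.322, ∠ = arctan(65/40) ≈ 58.39°
pole at origin: |s| = 65, ∠ = 90.00° (in denominator)
|T| = 1 · 4580 / 2.2095e+07 ≈ 0.00020729
Gain = 20 log₁₀(0.00020729) ≈ -73.67 dB
∠T = 150.21° − 304.27° = -154.06°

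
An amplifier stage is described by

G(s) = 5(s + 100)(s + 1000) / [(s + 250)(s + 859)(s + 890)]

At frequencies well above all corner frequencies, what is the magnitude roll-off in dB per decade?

-20 dB/decade

Each pole contributes −20 dB/decade at high frequency; each zero contributes +20 dB/decade.
Net: 2 zero(s) − 3 pole(s) → -20 dB/decade.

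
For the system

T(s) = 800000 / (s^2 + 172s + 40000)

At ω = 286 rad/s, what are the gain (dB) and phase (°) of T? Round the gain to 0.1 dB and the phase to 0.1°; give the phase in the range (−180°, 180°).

21.9 dB, -130.4°

At s = jω = j286:
quadratic: (j286)² + 172·j286 + 40000 = -41796 + j49192 → |·| ≈ 64550, ∠ ≈ 130.35°
|T| = 800000 / 64550 ≈ 12.393
Gain = 20 log₁₀(12.393) ≈ 21.86 dB
∠T = 0.00° − 130.35° = -130.35°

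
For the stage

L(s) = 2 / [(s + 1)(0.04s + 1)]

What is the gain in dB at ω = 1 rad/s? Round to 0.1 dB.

3.0 dB

At ω = 1 rad/s:
pole (1 + j1·1) = 1 + j1 → |·| ≈ 1.4142, ∠ ≈ 45.00°
pole (1 + j1·0.04) = 1 + j0.04 → |·| ≈ 1.0008, ∠ ≈ 2.29°
|L| = 2 · 1 / (1.4142 · 1.0008) ≈ 1.4131
Gain = 20 log₁₀(1.4131) ≈ 3.00 dB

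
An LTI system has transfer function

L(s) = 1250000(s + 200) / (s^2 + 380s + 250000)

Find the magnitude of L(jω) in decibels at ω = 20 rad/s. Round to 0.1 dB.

60.1 dB

At s = jω = j20:
zero (s+200): 200 + j20 → |·| = √(200²+20²) = √40400 ≈ 201, ∠ = arctan(20/200) ≈ 5.71°
quadratic: (j20)² + 380·j20 + 250000 = 249600 + j7600 → |·| ≈ 2.4972e+05, ∠ ≈ 1.74°
|L| = 1250000 · 201 / 2.4972e+05 ≈ 1006.1
Gain = 20 log₁₀(1006.1) ≈ 60.05 dB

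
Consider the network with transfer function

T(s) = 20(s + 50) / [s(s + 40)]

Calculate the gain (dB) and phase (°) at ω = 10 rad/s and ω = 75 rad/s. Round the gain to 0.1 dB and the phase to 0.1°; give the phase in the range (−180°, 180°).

ω = 10: 7.9 dB, -92.7°; ω = 75: -11.0 dB, -95.6°

At s = jω = j10:
zero (s+50): 50 + j10 → |·| = √(50²+10²) = √2600 ≈ 50.99, ∠ = arctan(10/50) ≈ 11.31°
pole (s+40): 40 + j10 → |·| = √(40²+10²) = √1700 ≈ 41.231, ∠ = arctan(10/40) ≈ 14.04°
pole at origin: |s| = 10, ∠ = 90.00° (in denominator)
|T| = 20 · 50.99 / 412.31 ≈ 2.4734
Gain = 20 log₁₀(2.4734) ≈ 7.87 dB
∠T = 11.31° − 104.04° = -92.73°

At s = jω = j75:
zero (s+50): 50 + j75 → |·| = √(50²+75²) = √8125 ≈ 90.139, ∠ = arctan(75/50) ≈ 56.31°
pole (s+40): 40 + j75 → |·| = √(40²+75²) = √7225 ≈ 85, ∠ = arctan(75/40) ≈ 61.93°
pole at origin: |s| = 75, ∠ = 90.00° (in denominator)
|T| = 20 · 90.139 / 6375 ≈ 0.28279
Gain = 20 log₁₀(0.28279) ≈ -10.97 dB
∠T = 56.31° − 151.93° = -95.62°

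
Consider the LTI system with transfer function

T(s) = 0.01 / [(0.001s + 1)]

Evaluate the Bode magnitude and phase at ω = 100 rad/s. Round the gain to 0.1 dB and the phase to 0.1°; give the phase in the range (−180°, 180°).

-40.0 dB, -5.7°

At ω = 100 rad/s:
pole (1 + j100·0.001) = 1 + j0.1 → |·| ≈ 1.005, ∠ ≈ 5.71°
|T| = 0.01 · 1 / (1.005) ≈ 0.0099502
Gain = 20 log₁₀(0.0099502) ≈ -40.04 dB
∠T = (0°) − (5.71°) = -5.71°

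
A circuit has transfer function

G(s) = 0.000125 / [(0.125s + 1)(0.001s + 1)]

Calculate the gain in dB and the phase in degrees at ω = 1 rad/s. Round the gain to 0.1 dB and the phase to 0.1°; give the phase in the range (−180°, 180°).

At ω = 1 rad/s:
pole (1 + j1·0.125) = 1 + j0.125 → |·| ≈ 1.0078, ∠ ≈ 7.13°
pole (1 + j1·0.001) = 1 + j0.001 → |·| ≈ 1, ∠ ≈ 0.06°
|G| = 0.000125 · 1 / (1.0078 · 1) ≈ 0.00012403
Gain = 20 log₁₀(0.00012403) ≈ -78.13 dB
∠G = (0°) − (7.13° + 0.06°) = -7.19°

-78.1 dB, -7.2°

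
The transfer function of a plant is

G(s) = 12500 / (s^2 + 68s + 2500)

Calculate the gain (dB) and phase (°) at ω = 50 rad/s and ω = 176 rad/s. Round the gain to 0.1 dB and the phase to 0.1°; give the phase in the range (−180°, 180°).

ω = 50: 11.3 dB, -90.0°; ω = 176: -7.9 dB, -157.2°

At s = jω = j50:
quadratic: (j50)² + 68·j50 + 2500 = 0 + j3400 → |·| ≈ 3400, ∠ ≈ 90.00°
|G| = 12500 / 3400 ≈ 3.6765
Gain = 20 log₁₀(3.6765) ≈ 11.31 dB
∠G = 0.00° − 90.00° = -90.00°

At s = jω = j176:
quadratic: (j176)² + 68·j176 + 2500 = -28476 + j11968 → |·| ≈ 30889, ∠ ≈ 157.20°
|G| = 12500 / 30889 ≈ 0.40467
Gain = 20 log₁₀(0.40467) ≈ -7.86 dB
∠G = 0.00° − 157.20° = -157.20°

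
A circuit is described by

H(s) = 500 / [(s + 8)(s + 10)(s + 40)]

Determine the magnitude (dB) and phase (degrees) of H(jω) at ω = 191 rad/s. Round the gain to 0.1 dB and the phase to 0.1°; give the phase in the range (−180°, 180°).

At s = jω = j191:
pole (s+8): 8 + j191 → |·| = √(8²+191²) = √36545 ≈ 191.17, ∠ = arctan(191/8) ≈ 87.60°
pole (s+10): 10 + j191 → |·| = √(10²+191²) = √36581 ≈ 191.26, ∠ = arctan(191/10) ≈ 87.00°
pole (s+40): 40 + j191 → |·| = √(40²+191²) = √38081 ≈ 195.14, ∠ = arctan(191/40) ≈ 78.17°
|H| = 500 / 7.1349e+06 ≈ 7.0078e-05
Gain = 20 log₁₀(7.0078e-05) ≈ -83.09 dB
∠H = 0.00° − 252.77° = -252.77° ≡ 107.23° (principal value)

-83.1 dB, 107.2°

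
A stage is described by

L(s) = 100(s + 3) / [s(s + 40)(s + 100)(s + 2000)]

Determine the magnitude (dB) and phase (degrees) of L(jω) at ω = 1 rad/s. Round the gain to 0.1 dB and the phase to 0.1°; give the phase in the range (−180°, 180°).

-88.1 dB, -73.6°

At s = jω = j1:
zero (s+3): 3 + j1 → |·| = √(3²+1²) = √10 ≈ 3.1623, ∠ = arctan(1/3) ≈ 18.43°
pole (s+40): 40 + j1 → |·| = √(40²+1²) = √1601 ≈ 40.012, ∠ = arctan(1/40) ≈ 1.43°
pole (s+100): 100 + j1 → |·| = √(100²+1²) = √10001 ≈ 100, ∠ = arctan(1/100) ≈ 0.57°
pole (s+2000): 2000 + j1 → |·| = √(2000²+1²) = √4000001 ≈ 2000, ∠ = arctan(1/2000) ≈ 0.03°
pole at origin: |s| = 1, ∠ = 90.00° (in denominator)
|L| = 100 · 3.1623 / 8.0024e+06 ≈ 3.9517e-05
Gain = 20 log₁₀(3.9517e-05) ≈ -88.06 dB
∠L = 18.43° − 92.03° = -73.60°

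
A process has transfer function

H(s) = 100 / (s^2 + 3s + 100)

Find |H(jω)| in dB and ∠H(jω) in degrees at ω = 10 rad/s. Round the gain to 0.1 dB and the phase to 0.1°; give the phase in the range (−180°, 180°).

At s = jω = j10:
quadratic: (j10)² + 3·j10 + 100 = 0 + j30 → |·| ≈ 30, ∠ ≈ 90.00°
|H| = 100 / 30 ≈ 3.3333
Gain = 20 log₁₀(3.3333) ≈ 10.46 dB
∠H = 0.00° − 90.00° = -90.00°

10.5 dB, -90.0°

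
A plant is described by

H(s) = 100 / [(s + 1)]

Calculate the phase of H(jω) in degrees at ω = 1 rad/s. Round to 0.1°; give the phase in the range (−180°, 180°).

-45.0°

At ω = 1 rad/s:
pole (1 + j1·1) = 1 + j1 → |·| ≈ 1.4142, ∠ ≈ 45.00°
∠H = (0°) − (45.00°) = -45.00°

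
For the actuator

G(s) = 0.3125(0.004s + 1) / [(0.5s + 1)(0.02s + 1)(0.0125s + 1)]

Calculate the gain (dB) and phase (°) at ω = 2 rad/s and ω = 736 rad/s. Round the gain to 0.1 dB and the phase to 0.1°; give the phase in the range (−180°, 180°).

At ω = 2 rad/s:
zero (1 + j2·0.004) = 1 + j0.008 → |·| ≈ 1, ∠ ≈ 0.46°
pole (1 + j2·0.5) = 1 + j1 → |·| ≈ 1.4142, ∠ ≈ 45.00°
pole (1 + j2·0.02) = 1 + j0.04 → |·| ≈ 1.0008, ∠ ≈ 2.29°
pole (1 + j2·0.0125) = 1 + j0.025 → |·| ≈ 1.0003, ∠ ≈ 1.43°
|G| = 0.3125 · 1 / (1.4142 · 1.0008 · 1.0003) ≈ 0.22073
Gain = 20 log₁₀(0.22073) ≈ -13.12 dB
∠G = (0.46°) − (45.00° + 2.29° + 1.43°) = -48.26°

At ω = 736 rad/s:
zero (1 + j736·0.004) = 1 + j2.944 → |·| ≈ 3.1092, ∠ ≈ 71.24°
pole (1 + j736·0.5) = 1 + j368 → |·| ≈ 368, ∠ ≈ 89.84°
pole (1 + j736·0.02) = 1 + j14.72 → |·| ≈ 14.754, ∠ ≈ 86.11°
pole (1 + j736·0.0125) = 1 + j9.2 → |·| ≈ 9.2542, ∠ ≈ 83.80°
|G| = 0.3125 · 3.1092 / (368 · 14.754 · 9.2542) ≈ 1.9338e-05
Gain = 20 log₁₀(1.9338e-05) ≈ -94.27 dB
∠G = (71.24°) − (89.84° + 86.11° + 83.80°) = -188.51° ≡ 171.49° (principal value)

ω = 2: -13.1 dB, -48.3°; ω = 736: -94.3 dB, 171.5°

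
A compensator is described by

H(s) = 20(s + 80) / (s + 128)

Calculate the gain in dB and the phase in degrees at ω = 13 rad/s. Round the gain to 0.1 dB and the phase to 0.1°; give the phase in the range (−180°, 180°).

At s = jω = j13:
zero (s+80): 80 + j13 → |·| = √(80²+13²) = √6569 ≈ 81.049, ∠ = arctan(13/80) ≈ 9.23°
pole (s+128): 128 + j13 → |·| = √(128²+13²) = √16553 ≈ 128.66, ∠ = arctan(13/128) ≈ 5.80°
|H| = 20 · 81.049 / 128.66 ≈ 12.599
Gain = 20 log₁₀(12.599) ≈ 22.01 dB
∠H = 9.23° − 5.80° = 3.43°

22.0 dB, 3.4°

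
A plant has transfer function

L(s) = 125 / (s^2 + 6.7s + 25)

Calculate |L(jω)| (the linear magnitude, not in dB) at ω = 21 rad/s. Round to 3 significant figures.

At s = jω = j21:
quadratic: (j21)² + 6.7·j21 + 25 = -416 + j140.7 → |·| ≈ 439.15, ∠ ≈ 161.31°
|L| = 125 / 439.15 ≈ 0.28464

0.285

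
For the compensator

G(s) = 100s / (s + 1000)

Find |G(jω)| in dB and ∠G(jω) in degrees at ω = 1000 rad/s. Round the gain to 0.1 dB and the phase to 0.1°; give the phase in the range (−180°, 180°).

At s = jω = j1000:
zero at origin: s = j1000 → |·| = 1000, ∠ = 90.00°
pole (s+1000): 1000 + j1000 → |·| = √(1000²+1000²) = √2000000 ≈ 1414.2, ∠ = arctan(1000/1000) ≈ 45.00°
|G| = 100 · 1000 / 1414.2 ≈ 70.711
Gain = 20 log₁₀(70.711) ≈ 36.99 dB
∠G = 90.00° − 45.00° = 45.00°

37.0 dB, 45.0°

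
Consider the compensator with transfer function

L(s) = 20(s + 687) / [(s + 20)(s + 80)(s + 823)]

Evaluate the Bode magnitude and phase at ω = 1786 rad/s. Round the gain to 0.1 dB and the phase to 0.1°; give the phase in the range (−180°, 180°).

-104.3 dB, -173.1°

At s = jω = j1786:
zero (s+687): 687 + j1786 → |·| = √(687²+1786²) = √3661765 ≈ 1913.6, ∠ = arctan(1786/687) ≈ 68.96°
pole (s+20): 20 + j1786 → |·| = √(20²+1786²) = √3190196 ≈ 1786.1, ∠ = arctan(1786/20) ≈ 89.36°
pole (s+80): 80 + j1786 → |·| = √(80²+1786²) = √3196196 ≈ 1787.8, ∠ = arctan(1786/80) ≈ 87.44°
pole (s+823): 823 + j1786 → |·| = √(823²+1786²) = √3867125 ≈ 1966.5, ∠ = arctan(1786/823) ≈ 65.26°
|L| = 20 · 1913.6 / 6.2794e+09 ≈ 6.0948e-06
Gain = 20 log₁₀(6.0948e-06) ≈ -104.30 dB
∠L = 68.96° − 242.06° = -173.10°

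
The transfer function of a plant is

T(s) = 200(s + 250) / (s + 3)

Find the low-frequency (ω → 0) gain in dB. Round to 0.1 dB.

84.4 dB

T(0) = 200·250 / (3) ≈ 16667
20 log₁₀(16667) ≈ 84.44 dB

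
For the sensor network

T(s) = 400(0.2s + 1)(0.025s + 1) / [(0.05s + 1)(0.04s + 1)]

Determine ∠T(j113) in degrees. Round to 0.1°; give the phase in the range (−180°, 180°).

At ω = 113 rad/s:
zero (1 + j113·0.2) = 1 + j22.6 → |·| ≈ 22.622, ∠ ≈ 87.47°
zero (1 + j113·0.025) = 1 + j2.825 → |·| ≈ 2.9968, ∠ ≈ 70.51°
pole (1 + j113·0.05) = 1 + j5.65 → |·| ≈ 5.7378, ∠ ≈ 79.96°
pole (1 + j113·0.04) = 1 + j4.52 → |·| ≈ 4.6293, ∠ ≈ 77.52°
∠T = (87.47° + 70.51°) − (79.96° + 77.52°) = 0.50°

0.5°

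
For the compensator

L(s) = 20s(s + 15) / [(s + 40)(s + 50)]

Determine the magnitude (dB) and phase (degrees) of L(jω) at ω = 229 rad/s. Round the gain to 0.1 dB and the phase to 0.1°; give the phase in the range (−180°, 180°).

At s = jω = j229:
zero (s+15): 15 + j229 → |·| = √(15²+229²) = √52666 ≈ 229.49, ∠ = arctan(229/15) ≈ 86.25°
zero at origin: s = j229 → |·| = 229, ∠ = 90.00°
pole (s+40): 40 + j229 → |·| = √(40²+229²) = √54041 ≈ 232.47, ∠ = arctan(229/40) ≈ 80.09°
pole (s+50): 50 + j229 → |·| = √(50²+229²) = √54941 ≈ 234.39, ∠ = arctan(229/50) ≈ 77.68°
|L| = 20 · 52553 / 54489 ≈ 19.289
Gain = 20 log₁₀(19.289) ≈ 25.71 dB
∠L = 176.25° − 157.77° = 18.48°

25.7 dB, 18.5°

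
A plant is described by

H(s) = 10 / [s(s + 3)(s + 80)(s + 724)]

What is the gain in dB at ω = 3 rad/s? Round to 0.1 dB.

At s = jω = j3:
pole (s+3): 3 + j3 → |·| = √(3²+3²) = √18 ≈ 4.2426, ∠ = arctan(3/3) ≈ 45.00°
pole (s+80): 80 + j3 → |·| = √(80²+3²) = √6409 ≈ 80.056, ∠ = arctan(3/80) ≈ 2.15°
pole (s+724): 724 + j3 → |·| = √(724²+3²) = √524185 ≈ 724.01, ∠ = arctan(3/724) ≈ 0.24°
pole at origin: |s| = 3, ∠ = 90.00° (in denominator)
|H| = 10 / 7.3772e+05 ≈ 1.3555e-05
Gain = 20 log₁₀(1.3555e-05) ≈ -97.36 dB

-97.4 dB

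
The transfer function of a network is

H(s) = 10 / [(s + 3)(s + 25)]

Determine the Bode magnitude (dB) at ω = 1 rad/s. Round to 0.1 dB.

-18.0 dB

At s = jω = j1:
pole (s+3): 3 + j1 → |·| = √(3²+1²) = √10 ≈ 3.1623, ∠ = arctan(1/3) ≈ 18.43°
pole (s+25): 25 + j1 → |·| = √(25²+1²) = √626 ≈ 25.02, ∠ = arctan(1/25) ≈ 2.29°
|H| = 10 / 79.121 ≈ 0.12639
Gain = 20 log₁₀(0.12639) ≈ -17.97 dB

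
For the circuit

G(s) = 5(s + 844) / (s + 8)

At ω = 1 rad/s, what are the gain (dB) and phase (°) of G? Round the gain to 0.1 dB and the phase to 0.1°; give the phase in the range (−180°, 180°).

At s = jω = j1:
zero (s+844): 844 + j1 → |·| = √(844²+1²) = √712337 ≈ 844, ∠ = arctan(1/844) ≈ 0.07°
pole (s+8): 8 + j1 → |·| = √(8²+1²) = √65 ≈ 8.0623, ∠ = arctan(1/8) ≈ 7.13°
|G| = 5 · 844 / 8.0623 ≈ 523.42
Gain = 20 log₁₀(523.42) ≈ 54.38 dB
∠G = 0.07° − 7.13° = -7.06°

54.4 dB, -7.1°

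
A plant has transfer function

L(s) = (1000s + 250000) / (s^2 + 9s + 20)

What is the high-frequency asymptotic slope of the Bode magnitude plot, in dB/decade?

-20 dB/decade

Each pole contributes −20 dB/decade at high frequency; each zero contributes +20 dB/decade.
Net: 1 zero(s) − 2 pole(s) → -20 dB/decade.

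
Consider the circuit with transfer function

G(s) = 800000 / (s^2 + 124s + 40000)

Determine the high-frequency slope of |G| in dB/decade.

-40 dB/decade

Each pole contributes −20 dB/decade at high frequency; each zero contributes +20 dB/decade.
Net: 0 zero(s) − 2 pole(s) → -40 dB/decade.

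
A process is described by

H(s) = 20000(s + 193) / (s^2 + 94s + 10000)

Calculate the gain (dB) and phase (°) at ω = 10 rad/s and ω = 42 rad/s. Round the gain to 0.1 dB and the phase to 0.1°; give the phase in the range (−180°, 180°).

ω = 10: 51.8 dB, -2.5°; ω = 42: 52.7 dB, -13.3°

At s = jω = j10:
zero (s+193): 193 + j10 → |·| = √(193²+10²) = √37349 ≈ 193.26, ∠ = arctan(10/193) ≈ 2.97°
quadratic: (j10)² + 94·j10 + 10000 = 9900 + j940 → |·| ≈ 9944.5, ∠ ≈ 5.42°
|H| = 20000 · 193.26 / 9944.5 ≈ 388.68
Gain = 20 log₁₀(388.68) ≈ 51.79 dB
∠H = 2.97° − 5.42° = -2.45°

At s = jω = j42:
zero (s+193): 193 + j42 → |·| = √(193²+42²) = √39013 ≈ 197.52, ∠ = arctan(42/193) ≈ 12.28°
quadratic: (j42)² + 94·j42 + 10000 = 8236 + j3948 → |·| ≈ 9133.4, ∠ ≈ 25.61°
|H| = 20000 · 197.52 / 9133.4 ≈ 432.52
Gain = 20 log₁₀(432.52) ≈ 52.72 dB
∠H = 12.28° − 25.61° = -13.33°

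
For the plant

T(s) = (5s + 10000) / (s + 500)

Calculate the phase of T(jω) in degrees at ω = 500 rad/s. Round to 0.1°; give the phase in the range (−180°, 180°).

-31.0°

Substitute s = j500:
Numerator: 5(j500) + 10000 = 10000 + j2500
Denominator: (j500) + 500 = 500 + j500
|N| = √(10000² + 2500²) ≈ 10308, ∠N ≈ 14.04°
|D| = √(500² + 500²) ≈ 707.11, ∠D ≈ 45.00°
∠T = 14.04° − 45.00° = -30.96°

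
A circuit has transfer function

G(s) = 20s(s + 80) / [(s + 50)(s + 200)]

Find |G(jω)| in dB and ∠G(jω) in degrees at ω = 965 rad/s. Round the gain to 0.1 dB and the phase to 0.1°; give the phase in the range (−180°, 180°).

At s = jω = j965:
zero (s+80): 80 + j965 → |·| = √(80²+965²) = √937625 ≈ 968.31, ∠ = arctan(965/80) ≈ 85.26°
zero at origin: s = j965 → |·| = 965, ∠ = 90.00°
pole (s+50): 50 + j965 → |·| = √(50²+965²) = √933725 ≈ 966.29, ∠ = arctan(965/50) ≈ 87.03°
pole (s+200): 200 + j965 → |·| = √(200²+965²) = √971225 ≈ 985.51, ∠ = arctan(965/200) ≈ 78.29°
|G| = 20 · 9.3442e+05 / 9.5229e+05 ≈ 19.625
Gain = 20 log₁₀(19.625) ≈ 25.86 dB
∠G = 175.26° − 165.32° = 9.94°

25.9 dB, 9.9°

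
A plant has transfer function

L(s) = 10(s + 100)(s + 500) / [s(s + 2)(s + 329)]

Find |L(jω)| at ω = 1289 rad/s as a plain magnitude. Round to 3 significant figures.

At s = jω = j1289:
zero (s+100): 100 + j1289 → |·| = √(100²+1289²) = √1671521 ≈ 1292.9, ∠ = arctan(1289/100) ≈ 85.56°
zero (s+500): 500 + j1289 → |·| = √(500²+1289²) = √1911521 ≈ 1382.6, ∠ = arctan(1289/500) ≈ 68.80°
pole (s+2): 2 + j1289 → |·| = √(2²+1289²) = √1661525 ≈ 1289, ∠ = arctan(1289/2) ≈ 89.91°
pole (s+329): 329 + j1289 → |·| = √(329²+1289²) = √1769762 ≈ 1330.3, ∠ = arctan(1289/329) ≈ 75.68°
pole at origin: |s| = 1289, ∠ = 90.00° (in denominator)
|L| = 10 · 1.7876e+06 / 2.2103e+09 ≈ 0.0080876

0.00809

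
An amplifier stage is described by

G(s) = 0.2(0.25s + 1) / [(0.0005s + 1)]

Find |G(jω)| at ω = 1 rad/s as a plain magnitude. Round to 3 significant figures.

0.206

At ω = 1 rad/s:
zero (1 + j1·0.25) = 1 + j0.25 → |·| ≈ 1.0308, ∠ ≈ 14.04°
pole (1 + j1·0.0005) = 1 + j0.0005 → |·| ≈ 1, ∠ ≈ 0.03°
|G| = 0.2 · 1.0308 / (1) ≈ 0.20616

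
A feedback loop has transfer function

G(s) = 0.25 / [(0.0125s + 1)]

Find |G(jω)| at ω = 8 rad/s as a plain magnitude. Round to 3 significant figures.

0.249

At ω = 8 rad/s:
pole (1 + j8·0.0125) = 1 + j0.1 → |·| ≈ 1.005, ∠ ≈ 5.71°
|G| = 0.25 · 1 / (1.005) ≈ 0.24876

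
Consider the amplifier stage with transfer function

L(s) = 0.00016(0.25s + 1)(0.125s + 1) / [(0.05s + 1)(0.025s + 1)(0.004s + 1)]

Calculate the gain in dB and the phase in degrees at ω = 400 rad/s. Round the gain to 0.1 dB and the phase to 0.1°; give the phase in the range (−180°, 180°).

-53.5 dB, -51.1°

At ω = 400 rad/s:
zero (1 + j400·0.25) = 1 + j100 → |·| ≈ 100, ∠ ≈ 89.43°
zero (1 + j400·0.125) = 1 + j50 → |·| ≈ 50.01, ∠ ≈ 88.85°
pole (1 + j400·0.05) = 1 + j20 → |·| ≈ 20.025, ∠ ≈ 87.14°
pole (1 + j400·0.025) = 1 + j10 → |·| ≈ 10.05, ∠ ≈ 84.29°
pole (1 + j400·0.004) = 1 + j1.6 → |·| ≈ 1.8868, ∠ ≈ 57.99°
|L| = 0.00016 · 100 · 50.01 / (20.025 · 10.05 · 1.8868) ≈ 0.0021072
Gain = 20 log₁₀(0.0021072) ≈ -53.53 dB
∠L = (89.43° + 88.85°) − (87.14° + 84.29° + 57.99°) = -51.14°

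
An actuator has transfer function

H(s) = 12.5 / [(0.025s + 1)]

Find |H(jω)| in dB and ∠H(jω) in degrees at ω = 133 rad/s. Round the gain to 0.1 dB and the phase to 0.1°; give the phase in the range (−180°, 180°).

11.1 dB, -73.3°

At ω = 133 rad/s:
pole (1 + j133·0.025) = 1 + j3.325 → |·| ≈ 3.4721, ∠ ≈ 73.26°
|H| = 12.5 · 1 / (3.4721) ≈ 3.6001
Gain = 20 log₁₀(3.6001) ≈ 11.13 dB
∠H = (0°) − (73.26°) = -73.26°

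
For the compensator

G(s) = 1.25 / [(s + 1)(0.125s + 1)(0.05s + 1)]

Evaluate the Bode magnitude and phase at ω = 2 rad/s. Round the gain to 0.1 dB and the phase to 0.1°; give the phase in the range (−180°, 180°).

-5.4 dB, -83.2°

At ω = 2 rad/s:
pole (1 + j2·1) = 1 + j2 → |·| ≈ 2.2361, ∠ ≈ 63.43°
pole (1 + j2·0.125) = 1 + j0.25 → |·| ≈ 1.0308, ∠ ≈ 14.04°
pole (1 + j2·0.05) = 1 + j0.1 → |·| ≈ 1.005, ∠ ≈ 5.71°
|G| = 1.25 · 1 / (2.2361 · 1.0308 · 1.005) ≈ 0.53961
Gain = 20 log₁₀(0.53961) ≈ -5.36 dB
∠G = (0°) − (63.43° + 14.04° + 5.71°) = -83.18°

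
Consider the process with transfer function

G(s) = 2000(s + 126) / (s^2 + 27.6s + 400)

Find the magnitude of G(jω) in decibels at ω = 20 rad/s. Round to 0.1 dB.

53.3 dB

At s = jω = j20:
zero (s+126): 126 + j20 → |·| = √(126²+20²) = √16276 ≈ 127.58, ∠ = arctan(20/126) ≈ 9.02°
quadratic: (j20)² + 27.6·j20 + 400 = 0 + j552 → |·| ≈ 552, ∠ ≈ 90.00°
|G| = 2000 · 127.58 / 552 ≈ 462.25
Gain = 20 log₁₀(462.25) ≈ 53.30 dB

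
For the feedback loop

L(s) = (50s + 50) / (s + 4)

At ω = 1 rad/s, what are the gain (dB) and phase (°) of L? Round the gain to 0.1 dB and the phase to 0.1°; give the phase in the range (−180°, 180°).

Substitute s = j1:
Numerator: 50(j1) + 50 = 50 + j50
Denominator: (j1) + 4 = 4 + j1
|N| = √(50² + 50²) ≈ 70.711, ∠N ≈ 45.00°
|D| = √(4² + 1²) ≈ 4.1231, ∠D ≈ 14.04°
|L| = 70.711 / 4.1231 ≈ 17.15
Gain = 20 log₁₀(17.15) ≈ 24.69 dB
∠L = 45.00° − 14.04° = 30.96°

24.7 dB, 31.0°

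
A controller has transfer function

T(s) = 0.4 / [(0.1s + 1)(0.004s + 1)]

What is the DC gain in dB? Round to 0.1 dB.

-8.0 dB

T(0) = 0.4 · 1 / 1 = 0.4
20 log₁₀(0.4) ≈ -7.96 dB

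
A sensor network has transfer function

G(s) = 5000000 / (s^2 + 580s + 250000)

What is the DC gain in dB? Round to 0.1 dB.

G(0) = 5000000 / 250000 = 20
20 log₁₀(20) ≈ 26.02 dB

26.0 dB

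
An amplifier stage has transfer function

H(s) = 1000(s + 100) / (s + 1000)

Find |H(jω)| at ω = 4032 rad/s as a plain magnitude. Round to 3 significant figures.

971

At s = jω = j4032:
zero (s+100): 100 + j4032 → |·| = √(100²+4032²) = √16267024 ≈ 4033.2, ∠ = arctan(4032/100) ≈ 88.58°
pole (s+1000): 1000 + j4032 → |·| = √(1000²+4032²) = √17257024 ≈ 4154.2, ∠ = arctan(4032/1000) ≈ 76.07°
|H| = 1000 · 4033.2 / 4154.2 ≈ 970.87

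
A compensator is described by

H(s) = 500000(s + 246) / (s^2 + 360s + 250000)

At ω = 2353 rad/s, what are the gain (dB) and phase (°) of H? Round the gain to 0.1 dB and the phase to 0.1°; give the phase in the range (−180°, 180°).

At s = jω = j2353:
zero (s+246): 246 + j2353 → |·| = √(246²+2353²) = √5597125 ≈ 2365.8, ∠ = arctan(2353/246) ≈ 84.03°
quadratic: (j2353)² + 360·j2353 + 250000 = -5286609 + j847080 → |·| ≈ 5.354e+06, ∠ ≈ 170.90°
|H| = 500000 · 2365.8 / 5.354e+06 ≈ 220.94
Gain = 20 log₁₀(220.94) ≈ 46.89 dB
∠H = 84.03° − 170.90° = -86.87°

46.9 dB, -86.9°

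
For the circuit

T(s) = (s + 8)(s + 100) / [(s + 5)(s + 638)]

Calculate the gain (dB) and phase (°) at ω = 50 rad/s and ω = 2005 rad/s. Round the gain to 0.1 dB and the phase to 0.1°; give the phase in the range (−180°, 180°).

At s = jω = j50:
zero (s+8): 8 + j50 → |·| = √(8²+50²) = √2564 ≈ 50.636, ∠ = arctan(50/8) ≈ 80.91°
zero (s+100): 100 + j50 → |·| = √(100²+50²) = √12500 ≈ 111.8, ∠ = arctan(50/100) ≈ 26.57°
pole (s+5): 5 + j50 → |·| = √(5²+50²) = √2525 ≈ 50.249, ∠ = arctan(50/5) ≈ 84.29°
pole (s+638): 638 + j50 → |·| = √(638²+50²) = √409544 ≈ 639.96, ∠ = arctan(50/638) ≈ 4.48°
|T| = 1 · 5661.1 / 32157 ≈ 0.17605
Gain = 20 log₁₀(0.17605) ≈ -15.09 dB
∠T = 107.48° − 88.77° = 18.71°

At s = jω = j2005:
zero (s+8): 8 + j2005 → |·| = √(8²+2005²) = √4020089 ≈ 2005, ∠ = arctan(2005/8) ≈ 89.77°
zero (s+100): 100 + j2005 → |·| = √(100²+2005²) = √4030025 ≈ 2007.5, ∠ = arctan(2005/100) ≈ 87.14°
pole (s+5): 5 + j2005 → |·| = √(5²+2005²) = √4020050 ≈ 2005, ∠ = arctan(2005/5) ≈ 89.86°
pole (s+638): 638 + j2005 → |·| = √(638²+2005²) = √4427069 ≈ 2104.1, ∠ = arctan(2005/638) ≈ 72.35°
|T| = 1 · 4.025e+06 / 4.2187e+06 ≈ 0.95409
Gain = 20 log₁₀(0.95409) ≈ -0.41 dB
∠T = 176.91° − 162.21° = 14.70°

ω = 50: -15.1 dB, 18.7°; ω = 2005: -0.4 dB, 14.7°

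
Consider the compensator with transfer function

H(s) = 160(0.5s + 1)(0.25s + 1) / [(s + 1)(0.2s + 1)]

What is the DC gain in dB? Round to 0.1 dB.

H(0) = 160 · 1 / 1 = 160
20 log₁₀(160) ≈ 44.08 dB

44.1 dB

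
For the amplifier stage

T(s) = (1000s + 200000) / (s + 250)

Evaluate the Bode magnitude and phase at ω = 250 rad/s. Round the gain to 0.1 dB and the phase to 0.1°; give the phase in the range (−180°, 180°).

Substitute s = j250:
Numerator: 1000(j250) + 200000 = 200000 + j250000
Denominator: (j250) + 250 = 250 + j250
|N| = √(200000² + 250000²) ≈ 3.2016e+05, ∠N ≈ 51.34°
|D| = √(250² + 250²) ≈ 353.55, ∠D ≈ 45.00°
|T| = 3.2016e+05 / 353.55 ≈ 905.56
Gain = 20 log₁₀(905.56) ≈ 59.14 dB
∠T = 51.34° − 45.00° = 6.34°

59.1 dB, 6.3°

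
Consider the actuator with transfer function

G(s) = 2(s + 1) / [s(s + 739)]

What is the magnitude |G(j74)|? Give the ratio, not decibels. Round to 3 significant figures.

At s = jω = j74:
zero (s+1): 1 + j74 → |·| = √(1²+74²) = √5477 ≈ 74.007, ∠ = arctan(74/1) ≈ 89.23°
pole (s+739): 739 + j74 → |·| = √(739²+74²) = √551597 ≈ 742.7, ∠ = arctan(74/739) ≈ 5.72°
pole at origin: |s| = 74, ∠ = 90.00° (in denominator)
|G| = 2 · 74.007 / 54960 ≈ 0.0026931

0.00269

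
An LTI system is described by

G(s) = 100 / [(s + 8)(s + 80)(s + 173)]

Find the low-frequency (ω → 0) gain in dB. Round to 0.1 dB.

-60.9 dB

G(0) = 100 / (8·80·173) ≈ 0.00090318
20 log₁₀(0.00090318) ≈ -60.88 dB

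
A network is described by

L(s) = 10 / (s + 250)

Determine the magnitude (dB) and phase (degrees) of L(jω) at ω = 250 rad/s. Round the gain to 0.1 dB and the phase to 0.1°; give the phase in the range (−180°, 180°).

-31.0 dB, -45.0°

At s = jω = j250:
pole (s+250): 250 + j250 → |·| = √(250²+250²) = √125000 ≈ 353.55, ∠ = arctan(250/250) ≈ 45.00°
|L| = 10 / 353.55 ≈ 0.028285
Gain = 20 log₁₀(0.028285) ≈ -30.97 dB
∠L = 0.00° − 45.00° = -45.00°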